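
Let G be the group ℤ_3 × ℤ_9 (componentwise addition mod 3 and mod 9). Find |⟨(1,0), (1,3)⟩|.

|⟨(1,0)⟩| = 3 and |⟨(1,3)⟩| = 3, so |H| is a multiple of lcm(3, 3) = 3 and divides |G| = 27.
Closing under the operation: H = {(0,0), (0,3), (0,6), (1,0), (1,3), (1,6), (2,0), (2,3), (2,6)}, so |H| = 9.

9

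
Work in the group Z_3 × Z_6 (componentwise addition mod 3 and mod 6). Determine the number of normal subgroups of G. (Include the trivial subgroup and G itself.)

G is abelian, so every subgroup is normal.
G has 12 subgroups in total, hence 12 normal subgroups.

12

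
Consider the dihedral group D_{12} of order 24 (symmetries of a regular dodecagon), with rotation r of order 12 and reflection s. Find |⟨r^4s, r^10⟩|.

|⟨r^4s⟩| = 2 and |⟨r^10⟩| = 6, so |H| is a multiple of lcm(2, 6) = 6 and divides |G| = 24.
Closing under the operation: H = {e, r^2, r^4, r^6, r^8, r^10, s, r^2s, r^4s, r^6s, r^8s, r^10s}, so |H| = 12.

12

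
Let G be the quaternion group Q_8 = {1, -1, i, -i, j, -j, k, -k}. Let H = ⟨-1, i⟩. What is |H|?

|⟨-1⟩| = 2 and |⟨i⟩| = 4, so |H| is a multiple of lcm(2, 4) = 4 and divides |G| = 8.
Closing under the operation: H = {1, -1, i, -i}, so |H| = 4.

4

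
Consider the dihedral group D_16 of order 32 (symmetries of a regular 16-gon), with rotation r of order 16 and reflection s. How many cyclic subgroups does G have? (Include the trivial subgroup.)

Each element a generates a cyclic subgroup ⟨a⟩; distinct elements may generate the same one (a cyclic group of order d has φ(d) generators).
Cyclic subgroups by order — order 1: 1; order 2: 17; order 4: 1; order 8: 1; order 16: 1.
Total: 21.

21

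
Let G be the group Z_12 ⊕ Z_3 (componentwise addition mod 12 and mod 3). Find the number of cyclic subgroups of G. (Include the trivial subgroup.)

Each element a generates a cyclic subgroup ⟨a⟩; distinct elements may generate the same one (a cyclic group of order d has φ(d) generators).
Cyclic subgroups by order — order 1: 1; order 2: 1; order 3: 4; order 4: 1; order 6: 4; order 12: 4.
Total: 15.

15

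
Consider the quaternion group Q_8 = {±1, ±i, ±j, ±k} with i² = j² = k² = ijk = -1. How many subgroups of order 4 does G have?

3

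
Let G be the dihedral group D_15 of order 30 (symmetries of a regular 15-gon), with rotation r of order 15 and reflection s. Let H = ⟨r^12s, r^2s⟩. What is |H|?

|⟨r^12s⟩| = 2 and |⟨r^2s⟩| = 2, so |H| is a multiple of lcm(2, 2) = 2 and divides |G| = 30.
Closing under the operation: H = {e, r^5, r^10, r^2s, r^7s, r^12s}, so |H| = 6.

6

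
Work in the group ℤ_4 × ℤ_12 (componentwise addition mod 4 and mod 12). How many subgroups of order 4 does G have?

7

|G| = 48 and 4 | 48, so subgroups of order 4 are possible by Lagrange.
The subgroups of order 4 are: {(0,0), (0,3), (0,6), (0,9)}; {(0,0), (0,6), (2,0), (2,6)}; {(0,0), (0,6), (2,3), (2,9)}; {(0,0), (1,0), (2,0), (3,0)}; … (7 in all).
So G has 7 subgroups of order 4.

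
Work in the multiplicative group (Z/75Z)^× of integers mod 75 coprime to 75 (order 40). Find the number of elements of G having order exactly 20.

16

Enumerating element orders in G gives 16 elements of order 20.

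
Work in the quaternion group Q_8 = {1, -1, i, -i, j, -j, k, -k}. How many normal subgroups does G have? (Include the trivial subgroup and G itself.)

G has 6 subgroups. Checking conjugation-invariance by order — order 1: 1/1 normal; order 2: 1/1 normal; order 4: 3/3 normal; order 8: 1/1 normal.
Total normal subgroups: 6.

6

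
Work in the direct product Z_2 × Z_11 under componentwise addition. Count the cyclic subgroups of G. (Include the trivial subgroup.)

4

A cyclic subgroup of order d is generated by each of its φ(d) elements of order d, so the cyclic subgroups of order d number (#elements of order d)/φ(d).
Cyclic subgroups by order — order 1: 1; order 2: 1; order 11: 1; order 22: 1.
Total: 4.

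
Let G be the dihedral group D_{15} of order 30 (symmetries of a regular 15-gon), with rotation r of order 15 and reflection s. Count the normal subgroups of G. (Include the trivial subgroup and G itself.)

5

G has 28 subgroups. Checking conjugation-invariance by order — order 1: 1/1 normal; order 2: 0/15 normal; order 3: 1/1 normal; order 5: 1/1 normal; order 6: 0/5 normal; order 10: 0/3 normal; order 15: 1/1 normal; order 30: 1/1 normal.
Total normal subgroups: 5.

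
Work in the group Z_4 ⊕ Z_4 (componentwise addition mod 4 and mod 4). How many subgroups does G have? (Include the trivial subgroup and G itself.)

|G| = 16, so by Lagrange every subgroup order divides 16. Divisors: 1, 2, 4, 8, 16.
Subgroups by order — order 1: 1; order 2: 3; order 4: 7; order 8: 3; order 16: 1.
Total: 1 + 3 + 7 + 3 + 1 = 15.

15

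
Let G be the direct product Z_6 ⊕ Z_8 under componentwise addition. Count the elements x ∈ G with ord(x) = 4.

An element (a,b) has order lcm(ord(a), ord(b)); count pairs with lcm equal to 4.
Enumerating gives 4 such elements.

4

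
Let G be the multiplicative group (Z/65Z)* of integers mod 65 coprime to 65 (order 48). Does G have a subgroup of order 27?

27 does not divide |G| = 48, so by Lagrange no subgroup of order 27 exists.

No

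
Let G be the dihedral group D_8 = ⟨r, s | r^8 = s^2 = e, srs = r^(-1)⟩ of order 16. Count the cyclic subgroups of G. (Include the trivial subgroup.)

A cyclic subgroup of order d is generated by each of its φ(d) elements of order d, so the cyclic subgroups of order d number (#elements of order d)/φ(d).
Cyclic subgroups by order — order 1: 1; order 2: 9; order 4: 1; order 8: 1.
Total: 12.

12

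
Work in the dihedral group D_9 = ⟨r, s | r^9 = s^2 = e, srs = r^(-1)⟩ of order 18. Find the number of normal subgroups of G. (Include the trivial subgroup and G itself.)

4

G has 16 subgroups. Checking conjugation-invariance by order — order 1: 1/1 normal; order 2: 0/9 normal; order 3: 1/1 normal; order 6: 0/3 normal; order 9: 1/1 normal; order 18: 1/1 normal.
Total normal subgroups: 4.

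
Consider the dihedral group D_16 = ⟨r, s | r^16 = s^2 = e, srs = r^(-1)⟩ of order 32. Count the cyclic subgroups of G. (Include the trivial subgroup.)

Each element a generates a cyclic subgroup ⟨a⟩; distinct elements may generate the same one (a cyclic group of order d has φ(d) generators).
Cyclic subgroups by order — order 1: 1; order 2: 17; order 4: 1; order 8: 1; order 16: 1.
Total: 21.

21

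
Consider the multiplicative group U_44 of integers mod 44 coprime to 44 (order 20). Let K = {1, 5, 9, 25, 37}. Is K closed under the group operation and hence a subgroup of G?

|K| = 5 divides |G| = 20, consistent with Lagrange.
K contains the identity, every element's inverse is in K, and K is closed under ·: it is a subgroup.
In fact K = ⟨5⟩.

Yes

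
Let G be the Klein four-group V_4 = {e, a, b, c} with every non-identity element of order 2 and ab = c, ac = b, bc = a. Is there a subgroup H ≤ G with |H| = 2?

2 | 4. A subgroup of order 2 is {e, a}.

Yes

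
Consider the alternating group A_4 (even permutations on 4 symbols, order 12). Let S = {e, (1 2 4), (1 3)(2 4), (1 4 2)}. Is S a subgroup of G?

No

Closure fails: (1 2 4) ∘ (1 3)(2 4) = (1 3 2) ∉ S. So S is not a subgroup.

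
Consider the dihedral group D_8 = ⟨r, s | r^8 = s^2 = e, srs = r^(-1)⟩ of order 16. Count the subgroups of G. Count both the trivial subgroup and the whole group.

|G| = 16, so by Lagrange every subgroup order divides 16. Divisors: 1, 2, 4, 8, 16.
Subgroups by order — order 1: 1; order 2: 9; order 4: 5; order 8: 3; order 16: 1.
Total: 1 + 9 + 5 + 3 + 1 = 19.

19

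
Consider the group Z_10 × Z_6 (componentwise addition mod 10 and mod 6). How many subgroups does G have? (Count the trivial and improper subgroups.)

20

|G| = 60, so by Lagrange every subgroup order divides 60. Divisors: 1, 2, 3, 4, 5, 6, 10, 12, 15, 20, 30, 60.
Subgroups by order — order 1: 1; order 2: 3; order 3: 1; order 4: 1; order 5: 1; order 6: 3; order 10: 3; order 12: 1; order 15: 1; order 20: 1; order 30: 3; order 60: 1.
Total: 1 + 3 + 1 + 1 + 1 + 3 + 3 + 1 + 1 + 1 + 3 + 1 = 20.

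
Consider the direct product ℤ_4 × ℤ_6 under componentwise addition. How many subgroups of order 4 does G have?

3

|G| = 24 and 4 | 24, so subgroups of order 4 are possible by Lagrange.
The subgroups of order 4 are: {(0,0), (0,3), (2,0), (2,3)}; {(0,0), (1,0), (2,0), (3,0)}; {(0,0), (1,3), (2,0), (3,3)}.
So G has 3 subgroups of order 4.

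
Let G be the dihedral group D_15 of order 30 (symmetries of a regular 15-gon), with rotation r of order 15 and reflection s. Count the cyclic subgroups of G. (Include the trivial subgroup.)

19

Group the elements of G by the cyclic subgroup they generate; each cyclic subgroup of order d accounts for φ(d) elements.
Cyclic subgroups by order — order 1: 1; order 2: 15; order 3: 1; order 5: 1; order 15: 1.
Total: 19.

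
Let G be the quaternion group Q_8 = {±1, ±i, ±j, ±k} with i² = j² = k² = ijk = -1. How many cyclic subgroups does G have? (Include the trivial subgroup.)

5

Group the elements of G by the cyclic subgroup they generate; each cyclic subgroup of order d accounts for φ(d) elements.
Cyclic subgroups by order — order 1: 1; order 2: 1; order 4: 3.
Total: 5.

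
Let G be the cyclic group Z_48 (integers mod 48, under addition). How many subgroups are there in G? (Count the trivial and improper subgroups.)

A cyclic group of order 48 has exactly one subgroup for each divisor of 48.
Divisors of 48: 1, 2, 3, 4, 6, 8, 12, 16, 24, 48.
So Z_48 has 10 subgroups.

10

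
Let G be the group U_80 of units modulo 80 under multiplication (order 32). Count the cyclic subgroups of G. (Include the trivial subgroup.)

20

A cyclic subgroup of order d is generated by each of its φ(d) elements of order d, so the cyclic subgroups of order d number (#elements of order d)/φ(d).
Cyclic subgroups by order — order 1: 1; order 2: 7; order 4: 12.
Total: 20.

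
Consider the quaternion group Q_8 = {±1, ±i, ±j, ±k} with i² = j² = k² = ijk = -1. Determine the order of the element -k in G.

4

Computing powers of -k: the smallest k with (-k)^k = e is k = 4.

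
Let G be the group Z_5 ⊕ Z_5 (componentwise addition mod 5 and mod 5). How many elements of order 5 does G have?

An element (a,b) has order lcm(ord(a), ord(b)); count pairs with lcm equal to 5.
Enumerating gives 24 such elements.

24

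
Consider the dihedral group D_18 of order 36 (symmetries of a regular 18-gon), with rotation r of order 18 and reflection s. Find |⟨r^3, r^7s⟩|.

12

|⟨r^3⟩| = 6 and |⟨r^7s⟩| = 2, so |H| is a multiple of lcm(6, 2) = 6 and divides |G| = 36.
Closing under the operation: H = {e, r^3, r^6, r^9, r^12, r^15, rs, r^4s, r^7s, r^10s, r^13s, r^16s}, so |H| = 12.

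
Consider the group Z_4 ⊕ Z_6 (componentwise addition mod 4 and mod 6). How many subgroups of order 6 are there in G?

3

|G| = 24 and 6 | 24, so subgroups of order 6 are possible by Lagrange.
The subgroups of order 6 are: {(0,0), (0,1), (0,2), (0,3), (0,4), (0,5)}; {(0,0), (0,2), (0,4), (2,0), (2,2), (2,4)}; {(0,0), (0,2), (0,4), (2,1), (2,3), (2,5)}.
So G has 3 subgroups of order 6.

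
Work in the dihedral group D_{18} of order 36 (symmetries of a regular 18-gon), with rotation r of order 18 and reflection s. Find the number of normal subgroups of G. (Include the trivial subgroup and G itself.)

9

G has 45 subgroups. Checking conjugation-invariance by order — order 1: 1/1 normal; order 2: 1/19 normal; order 3: 1/1 normal; order 4: 0/9 normal; order 6: 1/7 normal; order 9: 1/1 normal; order 12: 0/3 normal; order 18: 3/3 normal; order 36: 1/1 normal.
Total normal subgroups: 9.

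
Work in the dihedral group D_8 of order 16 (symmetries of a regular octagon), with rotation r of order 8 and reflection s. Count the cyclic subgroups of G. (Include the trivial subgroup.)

Group the elements of G by the cyclic subgroup they generate; each cyclic subgroup of order d accounts for φ(d) elements.
Cyclic subgroups by order — order 1: 1; order 2: 9; order 4: 1; order 8: 1.
Total: 12.

12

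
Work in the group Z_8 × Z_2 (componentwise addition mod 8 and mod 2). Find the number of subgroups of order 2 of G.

3

|G| = 16 and 2 | 16, so subgroups of order 2 are possible by Lagrange.
The subgroups of order 2 are: {(0,0), (0,1)}; {(0,0), (4,0)}; {(0,0), (4,1)}.
So G has 3 subgroups of order 2.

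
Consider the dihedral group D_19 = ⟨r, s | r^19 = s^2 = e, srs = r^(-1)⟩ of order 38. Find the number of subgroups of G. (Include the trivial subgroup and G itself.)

22

|G| = 38, so by Lagrange every subgroup order divides 38. Divisors: 1, 2, 19, 38.
Subgroups by order — order 1: 1; order 2: 19; order 19: 1; order 38: 1.
Total: 1 + 19 + 1 + 1 = 22.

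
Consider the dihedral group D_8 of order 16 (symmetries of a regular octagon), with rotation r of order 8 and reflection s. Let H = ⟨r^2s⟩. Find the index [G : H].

|⟨r^2s⟩| = 2 and |G| = 16.
By Lagrange, [G : H] = |G|/|H| = 16/2 = 8.

8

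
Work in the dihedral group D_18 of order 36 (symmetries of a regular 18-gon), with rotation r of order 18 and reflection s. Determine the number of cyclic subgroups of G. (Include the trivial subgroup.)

24

Group the elements of G by the cyclic subgroup they generate; each cyclic subgroup of order d accounts for φ(d) elements.
Cyclic subgroups by order — order 1: 1; order 2: 19; order 3: 1; order 6: 1; order 9: 1; order 18: 1.
Total: 24.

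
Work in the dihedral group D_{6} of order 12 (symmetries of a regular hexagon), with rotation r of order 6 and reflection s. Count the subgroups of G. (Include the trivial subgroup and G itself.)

16

|G| = 12, so by Lagrange every subgroup order divides 12. Divisors: 1, 2, 3, 4, 6, 12.
Subgroups by order — order 1: 1; order 2: 7; order 3: 1; order 4: 3; order 6: 3; order 12: 1.
Total: 1 + 7 + 1 + 3 + 3 + 1 = 16.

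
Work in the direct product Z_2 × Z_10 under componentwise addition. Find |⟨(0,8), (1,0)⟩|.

10

|⟨(0,8)⟩| = 5 and |⟨(1,0)⟩| = 2, so |H| is a multiple of lcm(5, 2) = 10 and divides |G| = 20.
Closing under the operation: H = {(0,0), (0,2), (0,4), (0,6), (0,8), (1,0), (1,2), (1,4), (1,6), (1,8)}, so |H| = 10.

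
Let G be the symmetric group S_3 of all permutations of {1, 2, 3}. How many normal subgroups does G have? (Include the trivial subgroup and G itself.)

G has 6 subgroups. Checking conjugation-invariance by order — order 1: 1/1 normal; order 2: 0/3 normal; order 3: 1/1 normal; order 6: 1/1 normal.
Total normal subgroups: 3.

3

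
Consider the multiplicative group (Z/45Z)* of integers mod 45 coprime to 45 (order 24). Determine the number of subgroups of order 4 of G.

|G| = 24 and 4 | 24, so subgroups of order 4 are possible by Lagrange.
The subgroups of order 4 are: {1, 8, 17, 19}; {1, 19, 26, 44}; {1, 19, 28, 37}.
So G has 3 subgroups of order 4.

3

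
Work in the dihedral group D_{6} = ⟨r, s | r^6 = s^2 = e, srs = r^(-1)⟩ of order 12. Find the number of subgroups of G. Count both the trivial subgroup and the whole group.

16

|G| = 12, so by Lagrange every subgroup order divides 12. Divisors: 1, 2, 3, 4, 6, 12.
Subgroups by order — order 1: 1; order 2: 7; order 3: 1; order 4: 3; order 6: 3; order 12: 1.
Total: 1 + 7 + 1 + 3 + 3 + 1 = 16.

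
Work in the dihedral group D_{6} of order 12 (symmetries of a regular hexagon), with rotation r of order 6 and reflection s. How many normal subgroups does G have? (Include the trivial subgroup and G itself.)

7

G has 16 subgroups. Checking conjugation-invariance by order — order 1: 1/1 normal; order 2: 1/7 normal; order 3: 1/1 normal; order 4: 0/3 normal; order 6: 3/3 normal; order 12: 1/1 normal.
Total normal subgroups: 7.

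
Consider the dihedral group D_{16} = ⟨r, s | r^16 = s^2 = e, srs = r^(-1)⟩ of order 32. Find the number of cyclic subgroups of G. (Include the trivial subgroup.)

A cyclic subgroup of order d is generated by each of its φ(d) elements of order d, so the cyclic subgroups of order d number (#elements of order d)/φ(d).
Cyclic subgroups by order — order 1: 1; order 2: 17; order 4: 1; order 8: 1; order 16: 1.
Total: 21.

21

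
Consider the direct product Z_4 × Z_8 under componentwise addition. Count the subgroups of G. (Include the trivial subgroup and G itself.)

22

|G| = 32, so by Lagrange every subgroup order divides 32. Divisors: 1, 2, 4, 8, 16, 32.
Subgroups by order — order 1: 1; order 2: 3; order 4: 7; order 8: 7; order 16: 3; order 32: 1.
Total: 1 + 3 + 7 + 7 + 3 + 1 = 22.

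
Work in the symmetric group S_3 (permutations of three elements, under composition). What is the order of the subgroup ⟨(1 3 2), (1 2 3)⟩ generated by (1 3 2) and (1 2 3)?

3

|⟨(1 3 2)⟩| = 3 and |⟨(1 2 3)⟩| = 3, so |H| is a multiple of lcm(3, 3) = 3 and divides |G| = 6.
Closing under the operation: H = {e, (1 2 3), (1 3 2)}, so |H| = 3.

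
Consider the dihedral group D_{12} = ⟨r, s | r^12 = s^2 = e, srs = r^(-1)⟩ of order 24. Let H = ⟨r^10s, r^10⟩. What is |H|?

|⟨r^10s⟩| = 2 and |⟨r^10⟩| = 6, so |H| is a multiple of lcm(2, 6) = 6 and divides |G| = 24.
Closing under the operation: H = {e, r^2, r^4, r^6, r^8, r^10, s, r^2s, r^4s, r^6s, r^8s, r^10s}, so |H| = 12.

12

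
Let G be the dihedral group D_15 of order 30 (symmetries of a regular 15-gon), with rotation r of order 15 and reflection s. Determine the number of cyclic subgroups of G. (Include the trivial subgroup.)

19

A cyclic subgroup of order d is generated by each of its φ(d) elements of order d, so the cyclic subgroups of order d number (#elements of order d)/φ(d).
Cyclic subgroups by order — order 1: 1; order 2: 15; order 3: 1; order 5: 1; order 15: 1.
Total: 19.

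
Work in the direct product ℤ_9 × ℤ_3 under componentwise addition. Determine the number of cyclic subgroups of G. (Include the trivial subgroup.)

Group the elements of G by the cyclic subgroup they generate; each cyclic subgroup of order d accounts for φ(d) elements.
Cyclic subgroups by order — order 1: 1; order 3: 4; order 9: 3.
Total: 8.

8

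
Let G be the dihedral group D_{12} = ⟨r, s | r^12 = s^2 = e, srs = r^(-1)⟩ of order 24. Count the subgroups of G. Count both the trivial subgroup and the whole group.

|G| = 24, so by Lagrange every subgroup order divides 24. Divisors: 1, 2, 3, 4, 6, 8, 12, 24.
Subgroups by order — order 1: 1; order 2: 13; order 3: 1; order 4: 7; order 6: 5; order 8: 3; order 12: 3; order 24: 1.
Total: 1 + 13 + 1 + 7 + 5 + 3 + 3 + 1 = 34.

34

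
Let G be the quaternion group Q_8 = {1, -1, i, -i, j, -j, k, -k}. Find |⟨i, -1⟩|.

4

|⟨i⟩| = 4 and |⟨-1⟩| = 2, so |H| is a multiple of lcm(4, 2) = 4 and divides |G| = 8.
Closing under the operation: H = {1, -1, i, -i}, so |H| = 4.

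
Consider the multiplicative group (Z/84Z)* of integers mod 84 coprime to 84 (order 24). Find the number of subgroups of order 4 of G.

|G| = 24 and 4 | 24, so subgroups of order 4 are possible by Lagrange.
The subgroups of order 4 are: {1, 13, 29, 41}; {1, 13, 43, 55}; {1, 13, 71, 83}; {1, 29, 43, 71}; … (7 in all).
So G has 7 subgroups of order 4.

7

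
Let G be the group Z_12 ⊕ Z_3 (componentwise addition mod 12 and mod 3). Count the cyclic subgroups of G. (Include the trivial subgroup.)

15

Each element a generates a cyclic subgroup ⟨a⟩; distinct elements may generate the same one (a cyclic group of order d has φ(d) generators).
Cyclic subgroups by order — order 1: 1; order 2: 1; order 3: 4; order 4: 1; order 6: 4; order 12: 4.
Total: 15.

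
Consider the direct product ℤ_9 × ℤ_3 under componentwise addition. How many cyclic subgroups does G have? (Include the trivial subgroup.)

8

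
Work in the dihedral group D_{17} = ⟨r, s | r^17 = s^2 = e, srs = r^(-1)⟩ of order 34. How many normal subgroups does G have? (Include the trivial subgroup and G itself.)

3

G has 20 subgroups. Checking conjugation-invariance by order — order 1: 1/1 normal; order 2: 0/17 normal; order 17: 1/1 normal; order 34: 1/1 normal.
Total normal subgroups: 3.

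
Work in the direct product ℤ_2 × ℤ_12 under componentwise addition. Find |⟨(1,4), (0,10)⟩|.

12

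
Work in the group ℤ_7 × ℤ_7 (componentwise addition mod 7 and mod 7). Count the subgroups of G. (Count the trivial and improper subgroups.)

10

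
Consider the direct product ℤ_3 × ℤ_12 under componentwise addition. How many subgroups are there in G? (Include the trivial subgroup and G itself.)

18

|G| = 36, so by Lagrange every subgroup order divides 36. Divisors: 1, 2, 3, 4, 6, 9, 12, 18, 36.
Subgroups by order — order 1: 1; order 2: 1; order 3: 4; order 4: 1; order 6: 4; order 9: 1; order 12: 4; order 18: 1; order 36: 1.
Total: 1 + 1 + 4 + 1 + 4 + 1 + 4 + 1 + 1 = 18.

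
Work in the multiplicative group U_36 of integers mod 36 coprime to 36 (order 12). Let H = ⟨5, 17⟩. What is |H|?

|⟨5⟩| = 6 and |⟨17⟩| = 2, so |H| is a multiple of lcm(6, 2) = 6 and divides |G| = 12.
Closing under the operation: H = {1, 5, 13, 17, 25, 29}, so |H| = 6.

6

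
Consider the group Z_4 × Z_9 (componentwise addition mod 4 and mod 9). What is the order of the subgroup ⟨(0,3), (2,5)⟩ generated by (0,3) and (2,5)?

18

|⟨(0,3)⟩| = 3 and |⟨(2,5)⟩| = 18, so |H| is a multiple of lcm(3, 18) = 18 and divides |G| = 36.
Closing under the operation: H = {(0,0), (0,1), (0,2), (0,3), (0,4), (0,5), (0,6), (0,7), (0,8), (2,0), (2,1), (2,2), (2,3), (2,4), (2,5), (2,6), (2,7), (2,8)}, so |H| = 18.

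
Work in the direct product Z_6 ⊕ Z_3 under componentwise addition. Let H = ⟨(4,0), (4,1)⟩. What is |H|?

|⟨(4,0)⟩| = 3 and |⟨(4,1)⟩| = 3, so |H| is a multiple of lcm(3, 3) = 3 and divides |G| = 18.
Closing under the operation: H = {(0,0), (0,1), (0,2), (2,0), (2,1), (2,2), (4,0), (4,1), (4,2)}, so |H| = 9.

9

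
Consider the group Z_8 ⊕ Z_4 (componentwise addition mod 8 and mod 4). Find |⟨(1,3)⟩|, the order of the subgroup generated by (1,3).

8

The order of (1,3) in Z_8 × Z_4 is lcm(ord(1) in Z_8, ord(3) in Z_4).
ord(1) = 8 and ord(3) = 4, so |⟨(1,3)⟩| = lcm(8, 4) = 8.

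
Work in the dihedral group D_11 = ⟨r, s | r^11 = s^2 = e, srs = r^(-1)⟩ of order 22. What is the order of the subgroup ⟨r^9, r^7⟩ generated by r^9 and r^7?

11

|⟨r^9⟩| = 11 and |⟨r^7⟩| = 11, so |H| is a multiple of lcm(11, 11) = 11 and divides |G| = 22.
Closing under the operation: H = {e, r, r^2, r^3, r^4, r^5, r^6, r^7, r^8, r^9, r^10}, so |H| = 11.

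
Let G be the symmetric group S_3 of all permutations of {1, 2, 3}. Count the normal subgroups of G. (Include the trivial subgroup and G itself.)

3

G has 6 subgroups. Checking conjugation-invariance by order — order 1: 1/1 normal; order 2: 0/3 normal; order 3: 1/1 normal; order 6: 1/1 normal.
Total normal subgroups: 3.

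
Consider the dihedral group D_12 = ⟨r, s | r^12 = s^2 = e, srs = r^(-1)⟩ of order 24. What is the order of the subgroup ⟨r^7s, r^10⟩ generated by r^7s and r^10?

|⟨r^7s⟩| = 2 and |⟨r^10⟩| = 6, so |H| is a multiple of lcm(2, 6) = 6 and divides |G| = 24.
Closing under the operation: H = {e, r^2, r^4, r^6, r^8, r^10, rs, r^3s, r^5s, r^7s, r^9s, r^11s}, so |H| = 12.

12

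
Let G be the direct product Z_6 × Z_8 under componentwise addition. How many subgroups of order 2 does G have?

3

|G| = 48 and 2 | 48, so subgroups of order 2 are possible by Lagrange.
The subgroups of order 2 are: {(0,0), (0,4)}; {(0,0), (3,0)}; {(0,0), (3,4)}.
So G has 3 subgroups of order 2.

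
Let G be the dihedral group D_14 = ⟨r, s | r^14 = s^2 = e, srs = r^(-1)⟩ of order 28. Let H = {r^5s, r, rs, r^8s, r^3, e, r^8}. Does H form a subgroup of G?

No

r ∈ H but its inverse r^13 ∉ H, so H is not a subgroup.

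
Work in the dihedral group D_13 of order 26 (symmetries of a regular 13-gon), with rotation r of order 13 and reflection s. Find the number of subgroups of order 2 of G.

|G| = 26 and 2 | 26, so subgroups of order 2 are possible by Lagrange.
The subgroups of order 2 are: {e, r^10s}; {e, r^11s}; {e, r^12s}; {e, r^2s}; … (13 in all).
So G has 13 subgroups of order 2.

13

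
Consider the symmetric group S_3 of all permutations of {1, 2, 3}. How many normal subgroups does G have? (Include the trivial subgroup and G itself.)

3

G has 6 subgroups. Checking conjugation-invariance by order — order 1: 1/1 normal; order 2: 0/3 normal; order 3: 1/1 normal; order 6: 1/1 normal.
Total normal subgroups: 3.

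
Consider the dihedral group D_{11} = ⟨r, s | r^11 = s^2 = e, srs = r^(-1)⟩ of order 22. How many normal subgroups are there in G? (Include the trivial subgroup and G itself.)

3

G has 14 subgroups. Checking conjugation-invariance by order — order 1: 1/1 normal; order 2: 0/11 normal; order 11: 1/1 normal; order 22: 1/1 normal.
Total normal subgroups: 3.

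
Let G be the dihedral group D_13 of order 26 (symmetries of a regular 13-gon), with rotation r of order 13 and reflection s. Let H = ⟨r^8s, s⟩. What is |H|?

26

|⟨r^8s⟩| = 2 and |⟨s⟩| = 2, so |H| is a multiple of lcm(2, 2) = 2 and divides |G| = 26.
Closing {r^8s, s} under the group operation gives all of G, so |H| = 26.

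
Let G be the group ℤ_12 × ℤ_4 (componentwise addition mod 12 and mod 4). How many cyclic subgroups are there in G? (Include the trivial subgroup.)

20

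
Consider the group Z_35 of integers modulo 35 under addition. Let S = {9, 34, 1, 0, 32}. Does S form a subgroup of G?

No

32 ∈ S but its inverse 3 ∉ S, so S is not a subgroup.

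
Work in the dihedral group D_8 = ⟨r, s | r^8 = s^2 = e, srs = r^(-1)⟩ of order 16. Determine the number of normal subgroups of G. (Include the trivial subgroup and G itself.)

7

G has 19 subgroups. Checking conjugation-invariance by order — order 1: 1/1 normal; order 2: 1/9 normal; order 4: 1/5 normal; order 8: 3/3 normal; order 16: 1/1 normal.
Total normal subgroups: 7.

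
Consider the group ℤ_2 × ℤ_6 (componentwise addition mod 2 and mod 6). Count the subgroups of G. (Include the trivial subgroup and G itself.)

|G| = 12, so by Lagrange every subgroup order divides 12. Divisors: 1, 2, 3, 4, 6, 12.
Subgroups by order — order 1: 1; order 2: 3; order 3: 1; order 4: 1; order 6: 3; order 12: 1.
Total: 1 + 3 + 1 + 1 + 3 + 1 = 10.

10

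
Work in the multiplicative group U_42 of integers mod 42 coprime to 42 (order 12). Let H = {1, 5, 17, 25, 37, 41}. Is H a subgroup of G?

Yes

|H| = 6 divides |G| = 12, consistent with Lagrange.
H contains the identity, every element's inverse is in H, and H is closed under ·: it is a subgroup.
In fact H = ⟨17⟩.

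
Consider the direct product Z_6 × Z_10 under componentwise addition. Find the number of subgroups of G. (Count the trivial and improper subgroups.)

20

|G| = 60, so by Lagrange every subgroup order divides 60. Divisors: 1, 2, 3, 4, 5, 6, 10, 12, 15, 20, 30, 60.
Subgroups by order — order 1: 1; order 2: 3; order 3: 1; order 4: 1; order 5: 1; order 6: 3; order 10: 3; order 12: 1; order 15: 1; order 20: 1; order 30: 3; order 60: 1.
Total: 1 + 3 + 1 + 1 + 1 + 3 + 3 + 1 + 1 + 1 + 3 + 1 = 20.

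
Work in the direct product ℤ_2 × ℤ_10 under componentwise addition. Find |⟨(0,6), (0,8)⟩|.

|⟨(0,6)⟩| = 5 and |⟨(0,8)⟩| = 5, so |H| is a multiple of lcm(5, 5) = 5 and divides |G| = 20.
Closing under the operation: H = {(0,0), (0,2), (0,4), (0,6), (0,8)}, so |H| = 5.

5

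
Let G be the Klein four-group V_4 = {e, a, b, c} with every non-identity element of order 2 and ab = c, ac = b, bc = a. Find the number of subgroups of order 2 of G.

|G| = 4 and 2 | 4, so subgroups of order 2 are possible by Lagrange.
The subgroups of order 2 are: {e, a}; {e, b}; {e, c}.
So G has 3 subgroups of order 2.

3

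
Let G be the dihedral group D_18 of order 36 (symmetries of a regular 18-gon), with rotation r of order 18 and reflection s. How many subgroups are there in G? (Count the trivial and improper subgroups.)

45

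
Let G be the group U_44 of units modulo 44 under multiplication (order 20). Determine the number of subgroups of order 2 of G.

|G| = 20 and 2 | 20, so subgroups of order 2 are possible by Lagrange.
The subgroups of order 2 are: {1, 21}; {1, 23}; {1, 43}.
So G has 3 subgroups of order 2.

3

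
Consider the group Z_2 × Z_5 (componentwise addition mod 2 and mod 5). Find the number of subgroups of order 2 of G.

1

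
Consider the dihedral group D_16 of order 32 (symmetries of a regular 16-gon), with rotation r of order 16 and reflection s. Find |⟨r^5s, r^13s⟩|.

4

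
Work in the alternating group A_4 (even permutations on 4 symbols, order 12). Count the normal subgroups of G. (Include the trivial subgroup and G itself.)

3

G has 10 subgroups. Checking conjugation-invariance by order — order 1: 1/1 normal; order 2: 0/3 normal; order 3: 0/4 normal; order 4: 1/1 normal; order 12: 1/1 normal.
Total normal subgroups: 3.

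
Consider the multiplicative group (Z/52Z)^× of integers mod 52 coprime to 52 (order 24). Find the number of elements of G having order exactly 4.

The elements of order 4 are: 5, 21, 31, 47.
That's 4.

4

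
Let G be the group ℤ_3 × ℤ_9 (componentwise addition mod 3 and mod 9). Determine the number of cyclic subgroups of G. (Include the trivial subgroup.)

Group the elements of G by the cyclic subgroup they generate; each cyclic subgroup of order d accounts for φ(d) elements.
Cyclic subgroups by order — order 1: 1; order 3: 4; order 9: 3.
Total: 8.

8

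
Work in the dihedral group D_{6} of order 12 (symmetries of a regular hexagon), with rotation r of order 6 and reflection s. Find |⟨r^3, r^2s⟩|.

4

|⟨r^3⟩| = 2 and |⟨r^2s⟩| = 2, so |H| is a multiple of lcm(2, 2) = 2 and divides |G| = 12.
Closing under the operation: H = {e, r^3, r^2s, r^5s}, so |H| = 4.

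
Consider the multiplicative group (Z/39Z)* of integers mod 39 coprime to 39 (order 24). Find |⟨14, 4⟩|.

12

|⟨14⟩| = 2 and |⟨4⟩| = 6, so |H| is a multiple of lcm(2, 6) = 6 and divides |G| = 24.
Closing under the operation: H = {1, 4, 10, 14, 16, 17, 22, 23, 25, 29, 35, 38}, so |H| = 12.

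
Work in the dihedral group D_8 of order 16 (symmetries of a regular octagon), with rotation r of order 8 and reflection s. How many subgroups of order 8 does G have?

3

|G| = 16 and 8 | 16, so subgroups of order 8 are possible by Lagrange.
The subgroups of order 8 are: {e, r, r^2, r^3, r^4, r^5, r^6, r^7}; {e, r^2, r^4, r^6, s, r^2s, r^4s, r^6s}; {e, r^2, r^4, r^6, rs, r^3s, r^5s, r^7s}.
So G has 3 subgroups of order 8.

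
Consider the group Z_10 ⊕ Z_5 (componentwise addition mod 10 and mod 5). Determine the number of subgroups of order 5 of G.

|G| = 50 and 5 | 50, so subgroups of order 5 are possible by Lagrange.
The subgroups of order 5 are: {(0,0), (0,1), (0,2), (0,3), (0,4)}; {(0,0), (2,0), (4,0), (6,0), (8,0)}; {(0,0), (2,1), (4,2), (6,3), (8,4)}; {(0,0), (2,2), (4,4), (6,1), (8,3)}; … (6 in all).
So G has 6 subgroups of order 5.

6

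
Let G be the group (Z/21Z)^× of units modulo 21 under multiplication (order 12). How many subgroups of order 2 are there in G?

3

|G| = 12 and 2 | 12, so subgroups of order 2 are possible by Lagrange.
The subgroups of order 2 are: {1, 13}; {1, 20}; {1, 8}.
So G has 3 subgroups of order 2.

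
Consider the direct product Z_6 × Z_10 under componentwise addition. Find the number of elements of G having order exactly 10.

12

An element (a,b) has order lcm(ord(a), ord(b)); count pairs with lcm equal to 10.
Enumerating gives 12 such elements.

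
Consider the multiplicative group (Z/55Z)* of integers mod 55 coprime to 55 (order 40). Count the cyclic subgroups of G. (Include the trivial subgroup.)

12

A cyclic subgroup of order d is generated by each of its φ(d) elements of order d, so the cyclic subgroups of order d number (#elements of order d)/φ(d).
Cyclic subgroups by order — order 1: 1; order 2: 3; order 4: 2; order 5: 1; order 10: 3; order 20: 2.
Total: 12.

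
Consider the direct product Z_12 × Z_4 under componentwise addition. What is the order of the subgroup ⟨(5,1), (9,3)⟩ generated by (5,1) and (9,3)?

|⟨(5,1)⟩| = 12 and |⟨(9,3)⟩| = 4, so |H| is a multiple of lcm(12, 4) = 12 and divides |G| = 48.
Closing under the operation: H = {(0,0), (0,2), (1,1), (1,3), (2,0), (2,2), (3,1), (3,3), (4,0), (4,2), (5,1), (5,3), (6,0), (6,2), (7,1), (7,3), (8,0), (8,2), (9,1), (9,3), (10,0), (10,2), (11,1), (11,3)}, so |H| = 24.

24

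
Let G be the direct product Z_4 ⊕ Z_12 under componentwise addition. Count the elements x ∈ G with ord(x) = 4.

12

An element (a,b) has order lcm(ord(a), ord(b)); count pairs with lcm equal to 4.
Enumerating gives 12 such elements.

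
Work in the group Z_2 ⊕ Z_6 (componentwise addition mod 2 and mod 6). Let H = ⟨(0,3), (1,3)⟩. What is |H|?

|⟨(0,3)⟩| = 2 and |⟨(1,3)⟩| = 2, so |H| is a multiple of lcm(2, 2) = 2 and divides |G| = 12.
Closing under the operation: H = {(0,0), (0,3), (1,0), (1,3)}, so |H| = 4.

4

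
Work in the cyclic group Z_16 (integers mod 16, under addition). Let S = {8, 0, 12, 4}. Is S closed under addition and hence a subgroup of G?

Yes

|S| = 4 divides |G| = 16, consistent with Lagrange.
S contains the identity, every element's inverse is in S, and S is closed under +: it is a subgroup.
In fact S = ⟨4⟩.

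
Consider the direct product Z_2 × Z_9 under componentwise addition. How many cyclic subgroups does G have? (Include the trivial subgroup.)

6

Each element a generates a cyclic subgroup ⟨a⟩; distinct elements may generate the same one (a cyclic group of order d has φ(d) generators).
Cyclic subgroups by order — order 1: 1; order 2: 1; order 3: 1; order 6: 1; order 9: 1; order 18: 1.
Total: 6.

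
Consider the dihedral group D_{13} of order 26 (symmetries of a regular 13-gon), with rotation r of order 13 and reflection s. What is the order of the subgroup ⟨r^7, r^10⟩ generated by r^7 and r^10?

|⟨r^7⟩| = 13 and |⟨r^10⟩| = 13, so |H| is a multiple of lcm(13, 13) = 13 and divides |G| = 26.
Closing under the operation: H = {e, r, r^2, r^3, r^4, r^5, r^6, r^7, r^8, r^9, r^10, r^11, r^12}, so |H| = 13.

13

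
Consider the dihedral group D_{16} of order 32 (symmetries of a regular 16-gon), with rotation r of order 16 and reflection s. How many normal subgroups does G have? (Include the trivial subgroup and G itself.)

G has 36 subgroups. Checking conjugation-invariance by order — order 1: 1/1 normal; order 2: 1/17 normal; order 4: 1/9 normal; order 8: 1/5 normal; order 16: 3/3 normal; order 32: 1/1 normal.
Total normal subgroups: 8.

8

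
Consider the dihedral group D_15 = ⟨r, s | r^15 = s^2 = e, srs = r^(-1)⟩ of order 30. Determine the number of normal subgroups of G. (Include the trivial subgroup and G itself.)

5

G has 28 subgroups. Checking conjugation-invariance by order — order 1: 1/1 normal; order 2: 0/15 normal; order 3: 1/1 normal; order 5: 1/1 normal; order 6: 0/5 normal; order 10: 0/3 normal; order 15: 1/1 normal; order 30: 1/1 normal.
Total normal subgroups: 5.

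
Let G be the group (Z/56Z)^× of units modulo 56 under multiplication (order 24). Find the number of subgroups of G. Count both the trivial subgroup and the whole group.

|G| = 24, so by Lagrange every subgroup order divides 24. Divisors: 1, 2, 3, 4, 6, 8, 12, 24.
Subgroups by order — order 1: 1; order 2: 7; order 3: 1; order 4: 7; order 6: 7; order 8: 1; order 12: 7; order 24: 1.
Total: 1 + 7 + 1 + 7 + 7 + 1 + 7 + 1 = 32.

32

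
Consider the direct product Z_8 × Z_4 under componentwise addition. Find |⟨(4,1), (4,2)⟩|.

|⟨(4,1)⟩| = 4 and |⟨(4,2)⟩| = 2, so |H| is a multiple of lcm(4, 2) = 4 and divides |G| = 32.
Closing under the operation: H = {(0,0), (0,1), (0,2), (0,3), (4,0), (4,1), (4,2), (4,3)}, so |H| = 8.

8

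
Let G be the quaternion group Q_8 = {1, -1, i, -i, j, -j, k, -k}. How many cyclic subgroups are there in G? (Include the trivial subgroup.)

5

Each element a generates a cyclic subgroup ⟨a⟩; distinct elements may generate the same one (a cyclic group of order d has φ(d) generators).
Cyclic subgroups by order — order 1: 1; order 2: 1; order 4: 3.
Total: 5.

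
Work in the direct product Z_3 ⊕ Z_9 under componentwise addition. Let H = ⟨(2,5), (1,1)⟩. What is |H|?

9

|⟨(2,5)⟩| = 9 and |⟨(1,1)⟩| = 9, so |H| is a multiple of lcm(9, 9) = 9 and divides |G| = 27.
Closing under the operation: H = {(0,0), (0,3), (0,6), (1,1), (1,4), (1,7), (2,2), (2,5), (2,8)}, so |H| = 9.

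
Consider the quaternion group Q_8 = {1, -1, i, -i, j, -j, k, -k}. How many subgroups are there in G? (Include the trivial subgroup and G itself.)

6

|G| = 8, so by Lagrange every subgroup order divides 8. Divisors: 1, 2, 4, 8.
Subgroups by order — order 1: 1; order 2: 1; order 4: 3; order 8: 1.
Total: 1 + 1 + 3 + 1 = 6.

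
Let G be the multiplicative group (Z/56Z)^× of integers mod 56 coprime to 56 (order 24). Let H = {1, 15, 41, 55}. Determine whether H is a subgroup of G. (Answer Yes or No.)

|H| = 4 divides |G| = 24, consistent with Lagrange.
H contains the identity, every element's inverse is in H, and H is closed under ·: it is a subgroup.

Yes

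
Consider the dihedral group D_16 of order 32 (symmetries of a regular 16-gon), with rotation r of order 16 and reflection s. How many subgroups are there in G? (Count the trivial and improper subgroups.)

36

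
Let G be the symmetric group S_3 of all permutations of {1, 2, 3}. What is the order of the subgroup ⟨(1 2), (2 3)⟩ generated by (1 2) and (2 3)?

6

|⟨(1 2)⟩| = 2 and |⟨(2 3)⟩| = 2, so |H| is a multiple of lcm(2, 2) = 2 and divides |G| = 6.
Closing {(1 2), (2 3)} under the group operation gives all of G, so |H| = 6.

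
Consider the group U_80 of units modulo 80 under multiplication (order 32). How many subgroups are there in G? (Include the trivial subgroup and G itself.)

54

|G| = 32, so by Lagrange every subgroup order divides 32. Divisors: 1, 2, 4, 8, 16, 32.
Subgroups by order — order 1: 1; order 2: 7; order 4: 19; order 8: 19; order 16: 7; order 32: 1.
Total: 1 + 7 + 19 + 19 + 7 + 1 = 54.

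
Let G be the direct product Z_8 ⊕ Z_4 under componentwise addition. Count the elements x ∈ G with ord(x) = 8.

16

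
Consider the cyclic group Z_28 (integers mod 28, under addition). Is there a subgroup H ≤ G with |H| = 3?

No

3 does not divide |G| = 28, so by Lagrange no subgroup of order 3 exists.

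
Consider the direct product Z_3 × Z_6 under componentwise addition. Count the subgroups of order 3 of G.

4

|G| = 18 and 3 | 18, so subgroups of order 3 are possible by Lagrange.
The subgroups of order 3 are: {(0,0), (0,2), (0,4)}; {(0,0), (1,0), (2,0)}; {(0,0), (1,2), (2,4)}; {(0,0), (1,4), (2,2)}.
So G has 4 subgroups of order 3.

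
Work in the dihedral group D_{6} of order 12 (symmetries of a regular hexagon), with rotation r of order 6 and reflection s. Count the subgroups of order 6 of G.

3

|G| = 12 and 6 | 12, so subgroups of order 6 are possible by Lagrange.
The subgroups of order 6 are: {e, r, r^2, r^3, r^4, r^5}; {e, r^2, r^4, s, r^2s, r^4s}; {e, r^2, r^4, rs, r^3s, r^5s}.
So G has 3 subgroups of order 6.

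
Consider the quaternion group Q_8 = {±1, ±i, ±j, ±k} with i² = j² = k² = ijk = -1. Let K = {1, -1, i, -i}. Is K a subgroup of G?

Yes

|K| = 4 divides |G| = 8, consistent with Lagrange.
K contains the identity, every element's inverse is in K, and K is closed under ·: it is a subgroup.
In fact K = ⟨-i⟩.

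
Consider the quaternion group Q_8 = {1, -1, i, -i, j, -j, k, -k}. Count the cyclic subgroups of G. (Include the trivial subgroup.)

5

A cyclic subgroup of order d is generated by each of its φ(d) elements of order d, so the cyclic subgroups of order d number (#elements of order d)/φ(d).
Cyclic subgroups by order — order 1: 1; order 2: 1; order 4: 3.
Total: 5.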